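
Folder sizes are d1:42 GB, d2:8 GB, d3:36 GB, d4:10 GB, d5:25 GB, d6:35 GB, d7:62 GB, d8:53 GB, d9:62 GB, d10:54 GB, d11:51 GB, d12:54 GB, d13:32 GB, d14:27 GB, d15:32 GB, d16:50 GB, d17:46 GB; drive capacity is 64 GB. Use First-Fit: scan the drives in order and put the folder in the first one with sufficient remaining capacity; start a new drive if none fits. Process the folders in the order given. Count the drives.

12

d1 (42 GB) → drive 1 (remaining 22 GB)
d2 (8 GB) → drive 1 (remaining 14 GB)
d3 (36 GB) → drive 2 (remaining 28 GB)
d4 (10 GB) → drive 1 (remaining 4 GB)
d5 (25 GB) → drive 2 (remaining 3 GB)
d6 (35 GB) → drive 3 (remaining 29 GB)
d7 (62 GB) → drive 4 (remaining 2 GB)
d8 (53 GB) → drive 5 (remaining 11 GB)
d9 (62 GB) → drive 6 (remaining 2 GB)
d10 (54 GB) → drive 7 (remaining 10 GB)
d11 (51 GB) → drive 8 (remaining 13 GB)
d12 (54 GB) → drive 9 (remaining 10 GB)
d13 (32 GB) → drive 10 (remaining 32 GB)
d14 (27 GB) → drive 3 (remaining 2 GB)
d15 (32 GB) → drive 10 (remaining 0 GB)
d16 (50 GB) → drive 11 (remaining 14 GB)
d17 (46 GB) → drive 12 (remaining 18 GB)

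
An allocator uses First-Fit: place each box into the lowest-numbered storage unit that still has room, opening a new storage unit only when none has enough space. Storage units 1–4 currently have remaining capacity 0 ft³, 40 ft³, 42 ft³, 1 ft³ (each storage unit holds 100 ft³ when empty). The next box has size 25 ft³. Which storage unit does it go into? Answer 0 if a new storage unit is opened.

Storage units with room: storage unit 2 (40 ft³), storage unit 3 (42 ft³).
The first with room is storage unit 2.

2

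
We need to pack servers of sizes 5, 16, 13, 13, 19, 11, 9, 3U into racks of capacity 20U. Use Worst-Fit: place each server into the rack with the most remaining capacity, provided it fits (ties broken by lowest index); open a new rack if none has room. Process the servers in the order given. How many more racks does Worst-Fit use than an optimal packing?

0

Worst-Fit: [5,13] [16] [13,3] [19] [11,9] → 5 racks.
Total size 89U; any packing needs at least ⌈89/20⌉ = 5 racks.
So 5 is already optimal.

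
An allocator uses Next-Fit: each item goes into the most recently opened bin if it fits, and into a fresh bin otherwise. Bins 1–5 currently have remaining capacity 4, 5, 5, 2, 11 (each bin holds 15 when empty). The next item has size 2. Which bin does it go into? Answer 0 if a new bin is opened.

Next-Fit only looks at bin 5, which has 11 free.
2 fits there.

5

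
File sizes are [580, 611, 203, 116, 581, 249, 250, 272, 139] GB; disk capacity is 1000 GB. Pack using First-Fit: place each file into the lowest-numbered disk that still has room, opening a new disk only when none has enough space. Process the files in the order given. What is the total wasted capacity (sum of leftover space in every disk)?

disk 1: place 580 GB, 420 GB left
disk 2: place 611 GB, 389 GB left
disk 1: place 203 GB, 217 GB left
disk 1: place 116 GB, 101 GB left
disk 3: place 581 GB, 419 GB left
disk 2: place 249 GB, 140 GB left
disk 3: place 250 GB, 169 GB left
disk 4: place 272 GB, 728 GB left
disk 2: place 139 GB, 1 GB left
4 disks × 1000 GB = 4000 GB; used 3001 GB; unused 999 GB.

999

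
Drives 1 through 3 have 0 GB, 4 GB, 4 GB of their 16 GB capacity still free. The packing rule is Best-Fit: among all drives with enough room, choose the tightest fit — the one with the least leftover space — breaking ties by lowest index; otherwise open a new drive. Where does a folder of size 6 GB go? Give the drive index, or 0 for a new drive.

0

No drive has ≥ 6 GB free, so a new drive is opened.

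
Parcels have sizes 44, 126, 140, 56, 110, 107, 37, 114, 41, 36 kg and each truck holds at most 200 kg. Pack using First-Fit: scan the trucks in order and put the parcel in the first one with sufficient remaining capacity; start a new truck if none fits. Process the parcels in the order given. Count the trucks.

44 kg → truck 1 (remaining 156 kg)
126 kg → truck 1 (remaining 30 kg)
140 kg → truck 2 (remaining 60 kg)
56 kg → truck 2 (remaining 4 kg)
110 kg → truck 3 (remaining 90 kg)
107 kg → truck 4 (remaining 93 kg)
37 kg → truck 3 (remaining 53 kg)
114 kg → truck 5 (remaining 86 kg)
41 kg → truck 3 (remaining 12 kg)
36 kg → truck 4 (remaining 57 kg)
Final trucks: [44,126] [140,56] [110,37,41] [107,36] [114].

5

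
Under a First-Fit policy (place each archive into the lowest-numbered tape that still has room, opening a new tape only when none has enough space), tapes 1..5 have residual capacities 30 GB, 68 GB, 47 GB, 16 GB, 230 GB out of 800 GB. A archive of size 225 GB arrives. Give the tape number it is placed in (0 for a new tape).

5

Tapes with room: tape 5 (230 GB).
The first with room is tape 5.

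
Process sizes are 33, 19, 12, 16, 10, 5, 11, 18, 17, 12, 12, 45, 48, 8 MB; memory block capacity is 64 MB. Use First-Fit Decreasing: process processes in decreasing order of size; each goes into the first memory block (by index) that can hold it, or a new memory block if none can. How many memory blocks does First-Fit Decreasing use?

Sorted descending: 48, 45, 33, 19, 18, 17, 16, 12, 12, 12, 11, 10, 8, 5.
memory block 1: place 48 MB, 16 MB left
memory block 2: place 45 MB, 19 MB left
memory block 3: place 33 MB, 31 MB left
memory block 2: place 19 MB, 0 MB left
memory block 3: place 18 MB, 13 MB left
memory block 4: place 17 MB, 47 MB left
memory block 1: place 16 MB, 0 MB left
memory block 3: place 12 MB, 1 MB left
memory block 4: place 12 MB, 35 MB left
memory block 4: place 12 MB, 23 MB left
memory block 4: place 11 MB, 12 MB left
memory block 4: place 10 MB, 2 MB left
memory block 5: place 8 MB, 56 MB left
memory block 5: place 5 MB, 51 MB left

5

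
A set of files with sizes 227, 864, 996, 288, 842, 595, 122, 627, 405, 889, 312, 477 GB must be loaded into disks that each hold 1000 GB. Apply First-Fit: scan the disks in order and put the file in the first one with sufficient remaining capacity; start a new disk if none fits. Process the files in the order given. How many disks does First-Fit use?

Put 227 GB in disk 1; 773 GB remain.
Put 864 GB in disk 2; 136 GB remain.
Put 996 GB in disk 3; 4 GB remain.
Put 288 GB in disk 1; 485 GB remain.
Put 842 GB in disk 4; 158 GB remain.
Put 595 GB in disk 5; 405 GB remain.
Put 122 GB in disk 1; 363 GB remain.
Put 627 GB in disk 6; 373 GB remain.
Put 405 GB in disk 5; 0 GB remain.
Put 889 GB in disk 7; 111 GB remain.
Put 312 GB in disk 1; 51 GB remain.
Put 477 GB in disk 8; 523 GB remain.
Final disks: [227,288,122,312] [864] [996] [842] [595,405] [627] [889] [477].

8 disks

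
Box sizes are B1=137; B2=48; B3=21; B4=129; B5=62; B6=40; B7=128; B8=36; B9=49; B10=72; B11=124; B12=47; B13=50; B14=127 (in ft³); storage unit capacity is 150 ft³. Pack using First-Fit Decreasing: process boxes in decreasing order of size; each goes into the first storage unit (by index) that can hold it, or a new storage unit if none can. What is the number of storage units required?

Sorted descending: 137, 129, 128, 127, 124, 72, 62, 50, 49, 48, 47, 40, 36, 21.
Put 137 ft³ in storage unit 1; 13 ft³ remain.
Put 129 ft³ in storage unit 2; 21 ft³ remain.
Put 128 ft³ in storage unit 3; 22 ft³ remain.
Put 127 ft³ in storage unit 4; 23 ft³ remain.
Put 124 ft³ in storage unit 5; 26 ft³ remain.
Put 72 ft³ in storage unit 6; 78 ft³ remain.
Put 62 ft³ in storage unit 6; 16 ft³ remain.
Put 50 ft³ in storage unit 7; 100 ft³ remain.
Put 49 ft³ in storage unit 7; 51 ft³ remain.
Put 48 ft³ in storage unit 7; 3 ft³ remain.
Put 47 ft³ in storage unit 8; 103 ft³ remain.
Put 40 ft³ in storage unit 8; 63 ft³ remain.
Put 36 ft³ in storage unit 8; 27 ft³ remain.
Put 21 ft³ in storage unit 2; 0 ft³ remain.
Final storage units: [137] [129,21] [128] [127] [124] [72,62] [50,49,48] [47,40,36].

8 storage units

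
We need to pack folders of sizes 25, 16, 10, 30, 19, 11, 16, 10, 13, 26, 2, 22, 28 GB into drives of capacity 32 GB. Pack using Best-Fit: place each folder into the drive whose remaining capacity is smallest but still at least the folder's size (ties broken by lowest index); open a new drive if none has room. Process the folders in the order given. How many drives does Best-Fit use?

9

Put 25 GB in drive 1; 7 GB remain.
Put 16 GB in drive 2; 16 GB remain.
Put 10 GB in drive 2; 6 GB remain.
Put 30 GB in drive 3; 2 GB remain.
Put 19 GB in drive 4; 13 GB remain.
Put 11 GB in drive 4; 2 GB remain.
Put 16 GB in drive 5; 16 GB remain.
Put 10 GB in drive 5; 6 GB remain.
Put 13 GB in drive 6; 19 GB remain.
Put 26 GB in drive 7; 6 GB remain.
Put 2 GB in drive 3; 0 GB remain.
Put 22 GB in drive 8; 10 GB remain.
Put 28 GB in drive 9; 4 GB remain.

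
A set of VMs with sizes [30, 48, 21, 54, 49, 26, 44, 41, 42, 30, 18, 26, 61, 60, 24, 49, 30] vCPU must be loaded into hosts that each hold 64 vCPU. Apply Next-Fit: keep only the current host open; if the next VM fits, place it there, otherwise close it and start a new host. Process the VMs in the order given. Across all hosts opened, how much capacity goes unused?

30 vCPU → host 1 (remaining 34 vCPU)
48 vCPU → host 2 (remaining 16 vCPU)
21 vCPU → host 3 (remaining 43 vCPU)
54 vCPU → host 4 (remaining 10 vCPU)
49 vCPU → host 5 (remaining 15 vCPU)
26 vCPU → host 6 (remaining 38 vCPU)
44 vCPU → host 7 (remaining 20 vCPU)
41 vCPU → host 8 (remaining 23 vCPU)
42 vCPU → host 9 (remaining 22 vCPU)
30 vCPU → host 10 (remaining 34 vCPU)
18 vCPU → host 10 (remaining 16 vCPU)
26 vCPU → host 11 (remaining 38 vCPU)
61 vCPU → host 12 (remaining 3 vCPU)
60 vCPU → host 13 (remaining 4 vCPU)
24 vCPU → host 14 (remaining 40 vCPU)
49 vCPU → host 15 (remaining 15 vCPU)
30 vCPU → host 16 (remaining 34 vCPU)
16 hosts × 64 vCPU = 1024 vCPU; used 653 vCPU; unused 371 vCPU.

371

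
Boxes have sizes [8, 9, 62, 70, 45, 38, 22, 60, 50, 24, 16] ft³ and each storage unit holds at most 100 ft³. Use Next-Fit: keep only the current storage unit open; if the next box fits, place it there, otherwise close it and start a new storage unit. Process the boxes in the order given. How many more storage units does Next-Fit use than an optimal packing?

Next-Fit: [8,9,62] [70] [45,38] [22,60] [50,24,16] → 5 storage units.
Total size 404 ft³; any packing needs at least ⌈404/100⌉ = 5 storage units.
So 5 is already optimal.

0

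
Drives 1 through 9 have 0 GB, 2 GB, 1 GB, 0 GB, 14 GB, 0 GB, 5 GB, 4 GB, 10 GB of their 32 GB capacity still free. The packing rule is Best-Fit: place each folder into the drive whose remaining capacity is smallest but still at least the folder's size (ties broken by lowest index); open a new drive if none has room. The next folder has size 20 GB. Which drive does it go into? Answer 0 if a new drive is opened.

0

No drive has ≥ 20 GB free, so a new drive is opened.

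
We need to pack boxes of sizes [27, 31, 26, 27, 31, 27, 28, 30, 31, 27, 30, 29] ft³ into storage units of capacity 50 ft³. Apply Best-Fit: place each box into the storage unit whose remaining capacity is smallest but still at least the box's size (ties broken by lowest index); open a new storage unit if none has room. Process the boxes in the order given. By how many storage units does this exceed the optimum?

Best-Fit: [27] [31] [26] [27] [31] [27] [28] [30] [31] [27] [30] [29] → 12 storage units.
12 boxes exceed 25 ft³ (half the capacity), and no two of those can share a storage unit, so at least 12 storage units are needed.
So 12 is already optimal.

0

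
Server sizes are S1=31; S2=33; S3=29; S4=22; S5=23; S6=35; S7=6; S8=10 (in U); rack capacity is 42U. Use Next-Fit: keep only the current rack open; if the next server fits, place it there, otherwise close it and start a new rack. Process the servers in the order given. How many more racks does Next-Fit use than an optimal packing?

Next-Fit: [31] [33] [29] [22] [23] [35,6] [10] → 7 racks.
6 servers exceed 21U (half the capacity), and no two of those can share a rack, so at least 6 racks are needed.
An optimal packing achieves that bound: [35,6] [33] [31,10] [29] [23] [22] → 6 racks.
Excess: 7 − 6 = 1.

1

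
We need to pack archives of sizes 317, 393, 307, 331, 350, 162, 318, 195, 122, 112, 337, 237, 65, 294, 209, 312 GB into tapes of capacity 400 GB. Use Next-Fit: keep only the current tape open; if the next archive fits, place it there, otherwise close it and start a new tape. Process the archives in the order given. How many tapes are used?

14 tapes

tape 1: place 317 GB, 83 GB left
tape 2: place 393 GB, 7 GB left
tape 3: place 307 GB, 93 GB left
tape 4: place 331 GB, 69 GB left
tape 5: place 350 GB, 50 GB left
tape 6: place 162 GB, 238 GB left
tape 7: place 318 GB, 82 GB left
tape 8: place 195 GB, 205 GB left
tape 8: place 122 GB, 83 GB left
tape 9: place 112 GB, 288 GB left
tape 10: place 337 GB, 63 GB left
tape 11: place 237 GB, 163 GB left
tape 11: place 65 GB, 98 GB left
tape 12: place 294 GB, 106 GB left
tape 13: place 209 GB, 191 GB left
tape 14: place 312 GB, 88 GB left
Final tapes: [317] [393] [307] [331] [350] [162] [318] [195,122] [112] [337] [237,65] [294] [209] [312].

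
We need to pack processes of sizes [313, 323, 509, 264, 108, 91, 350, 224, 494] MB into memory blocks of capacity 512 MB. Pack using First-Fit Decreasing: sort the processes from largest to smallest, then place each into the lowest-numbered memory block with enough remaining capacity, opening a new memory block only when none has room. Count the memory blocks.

Sorted descending: 509, 494, 350, 323, 313, 264, 224, 108, 91.
memory block 1: place 509 MB, 3 MB left
memory block 2: place 494 MB, 18 MB left
memory block 3: place 350 MB, 162 MB left
memory block 4: place 323 MB, 189 MB left
memory block 5: place 313 MB, 199 MB left
memory block 6: place 264 MB, 248 MB left
memory block 6: place 224 MB, 24 MB left
memory block 3: place 108 MB, 54 MB left
memory block 4: place 91 MB, 98 MB left
Final memory blocks: [509] [494] [350,108] [323,91] [313] [264,224].

6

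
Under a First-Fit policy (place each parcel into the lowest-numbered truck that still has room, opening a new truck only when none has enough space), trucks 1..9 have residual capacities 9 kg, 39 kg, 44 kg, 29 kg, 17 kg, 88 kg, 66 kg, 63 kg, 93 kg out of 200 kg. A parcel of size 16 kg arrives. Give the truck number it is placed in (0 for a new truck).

Trucks with room: truck 2 (39 kg), truck 3 (44 kg), truck 4 (29 kg), truck 5 (17 kg), truck 6 (88 kg), truck 7 (66 kg), truck 8 (63 kg), truck 9 (93 kg).
The first with room is truck 2.

2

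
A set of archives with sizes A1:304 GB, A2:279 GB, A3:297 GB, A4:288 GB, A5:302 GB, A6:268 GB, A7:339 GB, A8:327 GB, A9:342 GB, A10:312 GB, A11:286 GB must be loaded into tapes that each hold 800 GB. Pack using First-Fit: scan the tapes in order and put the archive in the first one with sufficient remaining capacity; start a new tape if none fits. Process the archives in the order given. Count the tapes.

6 tapes

A1 (304 GB) → tape 1 (remaining 496 GB)
A2 (279 GB) → tape 1 (remaining 217 GB)
A3 (297 GB) → tape 2 (remaining 503 GB)
A4 (288 GB) → tape 2 (remaining 215 GB)
A5 (302 GB) → tape 3 (remaining 498 GB)
A6 (268 GB) → tape 3 (remaining 230 GB)
A7 (339 GB) → tape 4 (remaining 461 GB)
A8 (327 GB) → tape 4 (remaining 134 GB)
A9 (342 GB) → tape 5 (remaining 458 GB)
A10 (312 GB) → tape 5 (remaining 146 GB)
A11 (286 GB) → tape 6 (remaining 514 GB)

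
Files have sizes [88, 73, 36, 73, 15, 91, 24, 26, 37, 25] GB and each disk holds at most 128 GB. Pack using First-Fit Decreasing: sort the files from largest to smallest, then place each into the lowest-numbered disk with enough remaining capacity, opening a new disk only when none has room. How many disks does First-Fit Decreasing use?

Sorted descending: 91, 88, 73, 73, 37, 36, 26, 25, 24, 15.
Put 91 GB in disk 1; 37 GB remain.
Put 88 GB in disk 2; 40 GB remain.
Put 73 GB in disk 3; 55 GB remain.
Put 73 GB in disk 4; 55 GB remain.
Put 37 GB in disk 1; 0 GB remain.
Put 36 GB in disk 2; 4 GB remain.
Put 26 GB in disk 3; 29 GB remain.
Put 25 GB in disk 3; 4 GB remain.
Put 24 GB in disk 4; 31 GB remain.
Put 15 GB in disk 4; 16 GB remain.
Final disks: [91,37] [88,36] [73,26,25] [73,24,15].

4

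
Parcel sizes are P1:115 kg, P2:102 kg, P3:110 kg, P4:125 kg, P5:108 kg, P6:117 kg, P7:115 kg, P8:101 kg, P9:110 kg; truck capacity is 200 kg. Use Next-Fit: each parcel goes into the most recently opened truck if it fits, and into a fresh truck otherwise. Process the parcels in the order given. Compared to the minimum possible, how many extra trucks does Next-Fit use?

0

Next-Fit: [115] [102] [110] [125] [108] [117] [115] [101] [110] → 9 trucks.
9 parcels exceed 100 kg (half the capacity), and no two of those can share a truck, so at least 9 trucks are needed.
So 9 is already optimal.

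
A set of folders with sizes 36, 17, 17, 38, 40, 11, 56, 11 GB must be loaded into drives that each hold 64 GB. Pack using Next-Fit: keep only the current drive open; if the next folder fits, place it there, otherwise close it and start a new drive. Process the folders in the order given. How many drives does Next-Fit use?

drive 1: place 36 GB, 28 GB left
drive 1: place 17 GB, 11 GB left
drive 2: place 17 GB, 47 GB left
drive 2: place 38 GB, 9 GB left
drive 3: place 40 GB, 24 GB left
drive 3: place 11 GB, 13 GB left
drive 4: place 56 GB, 8 GB left
drive 5: place 11 GB, 53 GB left

5 drives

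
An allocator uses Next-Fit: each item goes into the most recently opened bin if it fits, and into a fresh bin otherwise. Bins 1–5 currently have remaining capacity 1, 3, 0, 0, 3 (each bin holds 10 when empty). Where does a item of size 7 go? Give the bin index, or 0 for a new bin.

0

Next-Fit only looks at bin 5, which has 3 free.
7 does not fit, so a new bin is opened.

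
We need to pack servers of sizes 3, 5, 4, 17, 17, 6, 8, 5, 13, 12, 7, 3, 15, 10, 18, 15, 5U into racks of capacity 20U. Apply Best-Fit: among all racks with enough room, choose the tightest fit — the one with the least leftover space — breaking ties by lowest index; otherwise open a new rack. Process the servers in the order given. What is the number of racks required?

3U → rack 1 (remaining 17U)
5U → rack 1 (remaining 12U)
4U → rack 1 (remaining 8U)
17U → rack 2 (remaining 3U)
17U → rack 3 (remaining 3U)
6U → rack 1 (remaining 2U)
8U → rack 4 (remaining 12U)
5U → rack 4 (remaining 7U)
13U → rack 5 (remaining 7U)
12U → rack 6 (remaining 8U)
7U → rack 4 (remaining 0U)
3U → rack 2 (remaining 0U)
15U → rack 7 (remaining 5U)
10U → rack 8 (remaining 10U)
18U → rack 9 (remaining 2U)
15U → rack 10 (remaining 5U)
5U → rack 7 (remaining 0U)

10 racks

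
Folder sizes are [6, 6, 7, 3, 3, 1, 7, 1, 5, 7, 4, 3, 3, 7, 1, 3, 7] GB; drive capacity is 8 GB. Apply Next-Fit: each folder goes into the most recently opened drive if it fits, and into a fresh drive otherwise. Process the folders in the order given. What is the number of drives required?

12

drive 1: place 6 GB, 2 GB left
drive 2: place 6 GB, 2 GB left
drive 3: place 7 GB, 1 GB left
drive 4: place 3 GB, 5 GB left
drive 4: place 3 GB, 2 GB left
drive 4: place 1 GB, 1 GB left
drive 5: place 7 GB, 1 GB left
drive 5: place 1 GB, 0 GB left
drive 6: place 5 GB, 3 GB left
drive 7: place 7 GB, 1 GB left
drive 8: place 4 GB, 4 GB left
drive 8: place 3 GB, 1 GB left
drive 9: place 3 GB, 5 GB left
drive 10: place 7 GB, 1 GB left
drive 10: place 1 GB, 0 GB left
drive 11: place 3 GB, 5 GB left
drive 12: place 7 GB, 1 GB left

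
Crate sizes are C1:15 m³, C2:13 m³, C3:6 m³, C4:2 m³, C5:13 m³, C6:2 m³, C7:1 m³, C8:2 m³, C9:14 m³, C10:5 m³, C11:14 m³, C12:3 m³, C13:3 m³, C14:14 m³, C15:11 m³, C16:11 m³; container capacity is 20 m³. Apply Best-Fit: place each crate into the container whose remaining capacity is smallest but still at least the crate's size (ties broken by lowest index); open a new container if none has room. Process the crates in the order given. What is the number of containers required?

Put C1 (15 m³) in container 1; 5 m³ remain.
Put C2 (13 m³) in container 2; 7 m³ remain.
Put C3 (6 m³) in container 2; 1 m³ remain.
Put C4 (2 m³) in container 1; 3 m³ remain.
Put C5 (13 m³) in container 3; 7 m³ remain.
Put C6 (2 m³) in container 1; 1 m³ remain.
Put C7 (1 m³) in container 1; 0 m³ remain.
Put C8 (2 m³) in container 3; 5 m³ remain.
Put C9 (14 m³) in container 4; 6 m³ remain.
Put C10 (5 m³) in container 3; 0 m³ remain.
Put C11 (14 m³) in container 5; 6 m³ remain.
Put C12 (3 m³) in container 4; 3 m³ remain.
Put C13 (3 m³) in container 4; 0 m³ remain.
Put C14 (14 m³) in container 6; 6 m³ remain.
Put C15 (11 m³) in container 7; 9 m³ remain.
Put C16 (11 m³) in container 8; 9 m³ remain.
Final containers: [15,2,2,1] [13,6] [13,2,5] [14,3,3] [14] [14] [11] [11].

8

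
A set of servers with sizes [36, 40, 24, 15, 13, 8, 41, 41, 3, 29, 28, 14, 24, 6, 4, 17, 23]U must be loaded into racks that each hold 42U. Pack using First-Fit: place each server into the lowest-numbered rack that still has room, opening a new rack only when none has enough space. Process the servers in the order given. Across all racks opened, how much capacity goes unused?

54

Put 36U in rack 1; 6U remain.
Put 40U in rack 2; 2U remain.
Put 24U in rack 3; 18U remain.
Put 15U in rack 3; 3U remain.
Put 13U in rack 4; 29U remain.
Put 8U in rack 4; 21U remain.
Put 41U in rack 5; 1U remain.
Put 41U in rack 6; 1U remain.
Put 3U in rack 1; 3U remain.
Put 29U in rack 7; 13U remain.
Put 28U in rack 8; 14U remain.
Put 14U in rack 4; 7U remain.
Put 24U in rack 9; 18U remain.
Put 6U in rack 4; 1U remain.
Put 4U in rack 7; 9U remain.
Put 17U in rack 9; 1U remain.
Put 23U in rack 10; 19U remain.
10 racks × 42U = 420U; used 366U; unused 54U.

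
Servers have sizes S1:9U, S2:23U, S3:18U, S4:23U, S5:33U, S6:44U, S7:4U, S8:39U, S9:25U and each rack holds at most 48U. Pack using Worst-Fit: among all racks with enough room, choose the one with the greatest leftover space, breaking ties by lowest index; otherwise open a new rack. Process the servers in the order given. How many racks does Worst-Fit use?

6 racks

Put S1 (9U) in rack 1; 39U remain.
Put S2 (23U) in rack 1; 16U remain.
Put S3 (18U) in rack 2; 30U remain.
Put S4 (23U) in rack 2; 7U remain.
Put S5 (33U) in rack 3; 15U remain.
Put S6 (44U) in rack 4; 4U remain.
Put S7 (4U) in rack 1; 12U remain.
Put S8 (39U) in rack 5; 9U remain.
Put S9 (25U) in rack 6; 23U remain.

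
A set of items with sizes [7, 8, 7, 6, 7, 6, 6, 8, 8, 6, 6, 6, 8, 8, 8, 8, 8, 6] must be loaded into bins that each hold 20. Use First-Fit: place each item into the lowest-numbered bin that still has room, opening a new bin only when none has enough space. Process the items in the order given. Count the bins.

7 bins

7 → bin 1 (remaining 13)
8 → bin 1 (remaining 5)
7 → bin 2 (remaining 13)
6 → bin 2 (remaining 7)
7 → bin 2 (remaining 0)
6 → bin 3 (remaining 14)
6 → bin 3 (remaining 8)
8 → bin 3 (remaining 0)
8 → bin 4 (remaining 12)
6 → bin 4 (remaining 6)
6 → bin 4 (remaining 0)
6 → bin 5 (remaining 14)
8 → bin 5 (remaining 6)
8 → bin 6 (remaining 12)
8 → bin 6 (remaining 4)
8 → bin 7 (remaining 12)
8 → bin 7 (remaining 4)
6 → bin 5 (remaining 0)
Final bins: [7,8] [7,6,7] [6,6,8] [8,6,6] [6,8,6] [8,8] [8,8].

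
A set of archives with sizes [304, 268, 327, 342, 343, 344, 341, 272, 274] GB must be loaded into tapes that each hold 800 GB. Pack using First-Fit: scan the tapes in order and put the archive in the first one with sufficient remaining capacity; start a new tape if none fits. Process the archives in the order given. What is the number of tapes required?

304 GB → tape 1 (remaining 496 GB)
268 GB → tape 1 (remaining 228 GB)
327 GB → tape 2 (remaining 473 GB)
342 GB → tape 2 (remaining 131 GB)
343 GB → tape 3 (remaining 457 GB)
344 GB → tape 3 (remaining 113 GB)
341 GB → tape 4 (remaining 459 GB)
272 GB → tape 4 (remaining 187 GB)
274 GB → tape 5 (remaining 526 GB)
Final tapes: [304,268] [327,342] [343,344] [341,272] [274].

5 tapes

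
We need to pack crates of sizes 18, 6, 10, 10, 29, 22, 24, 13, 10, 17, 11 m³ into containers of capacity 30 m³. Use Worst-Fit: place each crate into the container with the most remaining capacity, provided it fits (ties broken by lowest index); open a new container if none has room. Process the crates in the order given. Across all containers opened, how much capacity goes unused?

40

18 m³ → container 1 (remaining 12 m³)
6 m³ → container 1 (remaining 6 m³)
10 m³ → container 2 (remaining 20 m³)
10 m³ → container 2 (remaining 10 m³)
29 m³ → container 3 (remaining 1 m³)
22 m³ → container 4 (remaining 8 m³)
24 m³ → container 5 (remaining 6 m³)
13 m³ → container 6 (remaining 17 m³)
10 m³ → container 6 (remaining 7 m³)
17 m³ → container 7 (remaining 13 m³)
11 m³ → container 7 (remaining 2 m³)
7 containers × 30 m³ = 210 m³; used 170 m³; unused 40 m³.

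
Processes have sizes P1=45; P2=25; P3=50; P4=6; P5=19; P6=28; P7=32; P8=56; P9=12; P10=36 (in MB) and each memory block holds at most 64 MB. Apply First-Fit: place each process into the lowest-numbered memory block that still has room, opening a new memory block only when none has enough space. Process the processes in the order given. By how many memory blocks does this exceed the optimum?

First-Fit: [45,6,12] [25,19] [50] [28,32] [56] [36] → 6 memory blocks.
Total size 309 MB; any packing needs at least ⌈309/64⌉ = 5 memory blocks.
An optimal packing achieves that bound: [56,6] [50,12] [45,19] [36,28] [32,25] → 5 memory blocks.
Excess: 6 − 5 = 1.

1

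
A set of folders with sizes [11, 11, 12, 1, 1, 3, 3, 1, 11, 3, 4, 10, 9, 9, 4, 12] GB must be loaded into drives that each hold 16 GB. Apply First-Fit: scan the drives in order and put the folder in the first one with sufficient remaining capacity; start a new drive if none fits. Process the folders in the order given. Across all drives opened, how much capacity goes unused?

23

11 GB → drive 1 (remaining 5 GB)
11 GB → drive 2 (remaining 5 GB)
12 GB → drive 3 (remaining 4 GB)
1 GB → drive 1 (remaining 4 GB)
1 GB → drive 1 (remaining 3 GB)
3 GB → drive 1 (remaining 0 GB)
3 GB → drive 2 (remaining 2 GB)
1 GB → drive 2 (remaining 1 GB)
11 GB → drive 4 (remaining 5 GB)
3 GB → drive 3 (remaining 1 GB)
4 GB → drive 4 (remaining 1 GB)
10 GB → drive 5 (remaining 6 GB)
9 GB → drive 6 (remaining 7 GB)
9 GB → drive 7 (remaining 7 GB)
4 GB → drive 5 (remaining 2 GB)
12 GB → drive 8 (remaining 4 GB)
8 drives × 16 GB = 128 GB; used 105 GB; unused 23 GB.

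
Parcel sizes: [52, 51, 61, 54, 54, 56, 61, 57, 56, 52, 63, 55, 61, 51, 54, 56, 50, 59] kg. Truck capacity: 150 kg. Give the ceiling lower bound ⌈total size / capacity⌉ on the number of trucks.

7

Total size = 52 + 51 + 61 + 54 + 54 + 56 + 61 + 57 + 56 + 52 + 63 + 55 + 61 + 51 + 54 + 56 + 50 + 59 = 1003 kg.
⌈1003 / 150⌉ = 7.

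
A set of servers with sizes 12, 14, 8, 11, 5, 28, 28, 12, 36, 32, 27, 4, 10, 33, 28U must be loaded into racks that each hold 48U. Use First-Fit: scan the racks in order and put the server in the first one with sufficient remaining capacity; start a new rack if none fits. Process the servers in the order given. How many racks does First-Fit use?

8 racks

12U → rack 1 (remaining 36U)
14U → rack 1 (remaining 22U)
8U → rack 1 (remaining 14U)
11U → rack 1 (remaining 3U)
5U → rack 2 (remaining 43U)
28U → rack 2 (remaining 15U)
28U → rack 3 (remaining 20U)
12U → rack 2 (remaining 3U)
36U → rack 4 (remaining 12U)
32U → rack 5 (remaining 16U)
27U → rack 6 (remaining 21U)
4U → rack 3 (remaining 16U)
10U → rack 3 (remaining 6U)
33U → rack 7 (remaining 15U)
28U → rack 8 (remaining 20U)
Final racks: [12,14,8,11] [5,28,12] [28,4,10] [36] [32] [27] [33] [28].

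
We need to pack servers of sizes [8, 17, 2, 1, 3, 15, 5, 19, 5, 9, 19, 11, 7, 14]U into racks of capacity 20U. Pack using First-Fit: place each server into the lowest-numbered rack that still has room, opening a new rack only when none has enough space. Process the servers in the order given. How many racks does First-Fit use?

8

8U → rack 1 (remaining 12U)
17U → rack 2 (remaining 3U)
2U → rack 1 (remaining 10U)
1U → rack 1 (remaining 9U)
3U → rack 1 (remaining 6U)
15U → rack 3 (remaining 5U)
5U → rack 1 (remaining 1U)
19U → rack 4 (remaining 1U)
5U → rack 3 (remaining 0U)
9U → rack 5 (remaining 11U)
19U → rack 6 (remaining 1U)
11U → rack 5 (remaining 0U)
7U → rack 7 (remaining 13U)
14U → rack 8 (remaining 6U)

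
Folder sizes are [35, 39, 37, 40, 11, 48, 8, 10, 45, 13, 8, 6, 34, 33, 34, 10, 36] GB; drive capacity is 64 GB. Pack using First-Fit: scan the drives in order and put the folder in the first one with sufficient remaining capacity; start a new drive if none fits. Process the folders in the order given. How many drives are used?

35 GB → drive 1 (remaining 29 GB)
39 GB → drive 2 (remaining 25 GB)
37 GB → drive 3 (remaining 27 GB)
40 GB → drive 4 (remaining 24 GB)
11 GB → drive 1 (remaining 18 GB)
48 GB → drive 5 (remaining 16 GB)
8 GB → drive 1 (remaining 10 GB)
10 GB → drive 1 (remaining 0 GB)
45 GB → drive 6 (remaining 19 GB)
13 GB → drive 2 (remaining 12 GB)
8 GB → drive 2 (remaining 4 GB)
6 GB → drive 3 (remaining 21 GB)
34 GB → drive 7 (remaining 30 GB)
33 GB → drive 8 (remaining 31 GB)
34 GB → drive 9 (remaining 30 GB)
10 GB → drive 3 (remaining 11 GB)
36 GB → drive 10 (remaining 28 GB)

10 drives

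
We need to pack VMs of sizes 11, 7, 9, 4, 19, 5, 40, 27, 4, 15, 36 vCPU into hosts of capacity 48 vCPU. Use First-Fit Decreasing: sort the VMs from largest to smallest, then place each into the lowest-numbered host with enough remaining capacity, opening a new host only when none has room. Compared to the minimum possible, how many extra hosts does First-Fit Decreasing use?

0

First-Fit Decreasing: [40,7] [36,11] [27,19] [15,9,5,4,4] → 4 hosts.
Total size 177 vCPU; any packing needs at least ⌈177/48⌉ = 4 hosts.
So 4 is already optimal.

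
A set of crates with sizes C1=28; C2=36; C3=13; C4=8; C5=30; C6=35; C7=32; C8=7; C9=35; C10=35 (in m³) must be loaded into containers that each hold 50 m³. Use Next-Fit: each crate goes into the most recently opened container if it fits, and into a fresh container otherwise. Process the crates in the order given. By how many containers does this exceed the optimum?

Next-Fit: [28] [36,13] [8,30] [35] [32,7] [35] [35] → 7 containers.
7 crates exceed 25 m³ (half the capacity), and no two of those can share a container, so at least 7 containers are needed.
So 7 is already optimal.

0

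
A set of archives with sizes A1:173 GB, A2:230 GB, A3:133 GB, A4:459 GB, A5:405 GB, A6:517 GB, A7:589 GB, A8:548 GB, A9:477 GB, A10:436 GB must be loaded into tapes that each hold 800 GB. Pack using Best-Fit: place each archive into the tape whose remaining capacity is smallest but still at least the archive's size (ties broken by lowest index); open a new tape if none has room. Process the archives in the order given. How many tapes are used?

8

Put A1 (173 GB) in tape 1; 627 GB remain.
Put A2 (230 GB) in tape 1; 397 GB remain.
Put A3 (133 GB) in tape 1; 264 GB remain.
Put A4 (459 GB) in tape 2; 341 GB remain.
Put A5 (405 GB) in tape 3; 395 GB remain.
Put A6 (517 GB) in tape 4; 283 GB remain.
Put A7 (589 GB) in tape 5; 211 GB remain.
Put A8 (548 GB) in tape 6; 252 GB remain.
Put A9 (477 GB) in tape 7; 323 GB remain.
Put A10 (436 GB) in tape 8; 364 GB remain.
Final tapes: [173,230,133] [459] [405] [517] [589] [548] [477] [436].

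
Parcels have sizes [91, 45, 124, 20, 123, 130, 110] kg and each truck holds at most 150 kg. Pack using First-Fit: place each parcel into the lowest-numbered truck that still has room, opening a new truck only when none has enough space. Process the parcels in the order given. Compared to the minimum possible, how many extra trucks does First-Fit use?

0

First-Fit: [91,45] [124,20] [123] [130] [110] → 5 trucks.
Total size 643 kg; any packing needs at least ⌈643/150⌉ = 5 trucks.
So 5 is already optimal.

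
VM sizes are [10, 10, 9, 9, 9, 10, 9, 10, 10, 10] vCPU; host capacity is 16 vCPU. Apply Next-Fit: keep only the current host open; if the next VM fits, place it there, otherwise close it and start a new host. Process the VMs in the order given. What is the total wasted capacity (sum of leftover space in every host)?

64

10 vCPU → host 1 (remaining 6 vCPU)
10 vCPU → host 2 (remaining 6 vCPU)
9 vCPU → host 3 (remaining 7 vCPU)
9 vCPU → host 4 (remaining 7 vCPU)
9 vCPU → host 5 (remaining 7 vCPU)
10 vCPU → host 6 (remaining 6 vCPU)
9 vCPU → host 7 (remaining 7 vCPU)
10 vCPU → host 8 (remaining 6 vCPU)
10 vCPU → host 9 (remaining 6 vCPU)
10 vCPU → host 10 (remaining 6 vCPU)
10 hosts × 16 vCPU = 160 vCPU; used 96 vCPU; unused 64 vCPU.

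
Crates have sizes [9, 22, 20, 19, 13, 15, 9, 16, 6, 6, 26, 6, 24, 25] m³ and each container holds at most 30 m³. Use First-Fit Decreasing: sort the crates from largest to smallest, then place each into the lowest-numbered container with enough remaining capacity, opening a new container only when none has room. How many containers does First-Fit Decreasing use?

Sorted descending: 26, 25, 24, 22, 20, 19, 16, 15, 13, 9, 9, 6, 6, 6.
Put 26 m³ in container 1; 4 m³ remain.
Put 25 m³ in container 2; 5 m³ remain.
Put 24 m³ in container 3; 6 m³ remain.
Put 22 m³ in container 4; 8 m³ remain.
Put 20 m³ in container 5; 10 m³ remain.
Put 19 m³ in container 6; 11 m³ remain.
Put 16 m³ in container 7; 14 m³ remain.
Put 15 m³ in container 8; 15 m³ remain.
Put 13 m³ in container 7; 1 m³ remain.
Put 9 m³ in container 5; 1 m³ remain.
Put 9 m³ in container 6; 2 m³ remain.
Put 6 m³ in container 3; 0 m³ remain.
Put 6 m³ in container 4; 2 m³ remain.
Put 6 m³ in container 8; 9 m³ remain.

8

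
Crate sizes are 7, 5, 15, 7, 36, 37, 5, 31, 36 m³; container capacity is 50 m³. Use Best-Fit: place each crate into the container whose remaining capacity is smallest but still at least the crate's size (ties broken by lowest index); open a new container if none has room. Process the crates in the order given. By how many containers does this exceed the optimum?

1

Best-Fit: [7,5,15,7] [36] [37,5] [31] [36] → 5 containers.
Total size 179 m³; any packing needs at least ⌈179/50⌉ = 4 containers.
An optimal packing achieves that bound: [37,7,5] [36,7,5] [36] [31,15] → 4 containers.
Excess: 5 − 4 = 1.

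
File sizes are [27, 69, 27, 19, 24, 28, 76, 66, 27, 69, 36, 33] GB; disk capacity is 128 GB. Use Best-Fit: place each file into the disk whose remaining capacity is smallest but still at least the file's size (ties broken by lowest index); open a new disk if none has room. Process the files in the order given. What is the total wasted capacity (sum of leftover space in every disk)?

disk 1: place 27 GB, 101 GB left
disk 1: place 69 GB, 32 GB left
disk 1: place 27 GB, 5 GB left
disk 2: place 19 GB, 109 GB left
disk 2: place 24 GB, 85 GB left
disk 2: place 28 GB, 57 GB left
disk 3: place 76 GB, 52 GB left
disk 4: place 66 GB, 62 GB left
disk 3: place 27 GB, 25 GB left
disk 5: place 69 GB, 59 GB left
disk 2: place 36 GB, 21 GB left
disk 5: place 33 GB, 26 GB left
5 disks × 128 GB = 640 GB; used 501 GB; unused 139 GB.

139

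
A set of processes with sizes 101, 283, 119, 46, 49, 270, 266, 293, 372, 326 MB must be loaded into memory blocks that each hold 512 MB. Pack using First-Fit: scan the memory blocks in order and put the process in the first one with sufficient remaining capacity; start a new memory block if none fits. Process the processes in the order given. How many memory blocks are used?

6

memory block 1: place 101 MB, 411 MB left
memory block 1: place 283 MB, 128 MB left
memory block 1: place 119 MB, 9 MB left
memory block 2: place 46 MB, 466 MB left
memory block 2: place 49 MB, 417 MB left
memory block 2: place 270 MB, 147 MB left
memory block 3: place 266 MB, 246 MB left
memory block 4: place 293 MB, 219 MB left
memory block 5: place 372 MB, 140 MB left
memory block 6: place 326 MB, 186 MB left
Final memory blocks: [101,283,119] [46,49,270] [266] [293] [372] [326].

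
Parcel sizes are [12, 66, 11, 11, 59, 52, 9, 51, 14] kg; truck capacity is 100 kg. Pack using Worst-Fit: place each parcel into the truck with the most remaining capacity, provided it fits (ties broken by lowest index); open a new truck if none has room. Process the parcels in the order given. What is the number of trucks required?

4

Put 12 kg in truck 1; 88 kg remain.
Put 66 kg in truck 1; 22 kg remain.
Put 11 kg in truck 1; 11 kg remain.
Put 11 kg in truck 1; 0 kg remain.
Put 59 kg in truck 2; 41 kg remain.
Put 52 kg in truck 3; 48 kg remain.
Put 9 kg in truck 3; 39 kg remain.
Put 51 kg in truck 4; 49 kg remain.
Put 14 kg in truck 4; 35 kg remain.
Final trucks: [12,66,11,11] [59] [52,9] [51,14].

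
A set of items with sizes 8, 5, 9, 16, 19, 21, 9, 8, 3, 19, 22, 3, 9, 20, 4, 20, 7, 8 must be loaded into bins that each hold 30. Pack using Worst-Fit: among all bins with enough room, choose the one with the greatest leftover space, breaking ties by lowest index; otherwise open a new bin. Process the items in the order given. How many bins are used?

bin 1: place 8, 22 left
bin 1: place 5, 17 left
bin 1: place 9, 8 left
bin 2: place 16, 14 left
bin 3: place 19, 11 left
bin 4: place 21, 9 left
bin 2: place 9, 5 left
bin 3: place 8, 3 left
bin 4: place 3, 6 left
bin 5: place 19, 11 left
bin 6: place 22, 8 left
bin 5: place 3, 8 left
bin 7: place 9, 21 left
bin 7: place 20, 1 left
bin 1: place 4, 4 left
bin 8: place 20, 10 left
bin 8: place 7, 3 left
bin 5: place 8, 0 left
Final bins: [8,5,9,4] [16,9] [19,8] [21,3] [19,3,8] [22] [9,20] [20,7].

8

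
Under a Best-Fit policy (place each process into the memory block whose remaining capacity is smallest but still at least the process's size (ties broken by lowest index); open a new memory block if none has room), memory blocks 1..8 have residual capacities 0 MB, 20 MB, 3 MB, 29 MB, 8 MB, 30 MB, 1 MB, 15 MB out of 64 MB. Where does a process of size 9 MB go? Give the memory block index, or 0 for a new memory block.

Memory blocks with room: memory block 2 (20 MB), memory block 4 (29 MB), memory block 6 (30 MB), memory block 8 (15 MB).
Tightest fit is memory block 8 with 15 MB free.

8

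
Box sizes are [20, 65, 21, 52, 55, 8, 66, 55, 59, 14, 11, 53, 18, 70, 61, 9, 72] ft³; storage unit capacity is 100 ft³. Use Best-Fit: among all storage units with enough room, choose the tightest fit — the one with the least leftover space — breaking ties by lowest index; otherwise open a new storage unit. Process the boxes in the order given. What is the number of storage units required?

20 ft³ → storage unit 1 (remaining 80 ft³)
65 ft³ → storage unit 1 (remaining 15 ft³)
21 ft³ → storage unit 2 (remaining 79 ft³)
52 ft³ → storage unit 2 (remaining 27 ft³)
55 ft³ → storage unit 3 (remaining 45 ft³)
8 ft³ → storage unit 1 (remaining 7 ft³)
66 ft³ → storage unit 4 (remaining 34 ft³)
55 ft³ → storage unit 5 (remaining 45 ft³)
59 ft³ → storage unit 6 (remaining 41 ft³)
14 ft³ → storage unit 2 (remaining 13 ft³)
11 ft³ → storage unit 2 (remaining 2 ft³)
53 ft³ → storage unit 7 (remaining 47 ft³)
18 ft³ → storage unit 4 (remaining 16 ft³)
70 ft³ → storage unit 8 (remaining 30 ft³)
61 ft³ → storage unit 9 (remaining 39 ft³)
9 ft³ → storage unit 4 (remaining 7 ft³)
72 ft³ → storage unit 10 (remaining 28 ft³)

10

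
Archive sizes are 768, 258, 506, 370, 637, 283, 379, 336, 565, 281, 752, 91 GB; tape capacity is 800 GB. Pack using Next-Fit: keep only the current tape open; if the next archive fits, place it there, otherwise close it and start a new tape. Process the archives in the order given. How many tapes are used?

tape 1: place 768 GB, 32 GB left
tape 2: place 258 GB, 542 GB left
tape 2: place 506 GB, 36 GB left
tape 3: place 370 GB, 430 GB left
tape 4: place 637 GB, 163 GB left
tape 5: place 283 GB, 517 GB left
tape 5: place 379 GB, 138 GB left
tape 6: place 336 GB, 464 GB left
tape 7: place 565 GB, 235 GB left
tape 8: place 281 GB, 519 GB left
tape 9: place 752 GB, 48 GB left
tape 10: place 91 GB, 709 GB left
Final tapes: [768] [258,506] [370] [637] [283,379] [336] [565] [281] [752] [91].

10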